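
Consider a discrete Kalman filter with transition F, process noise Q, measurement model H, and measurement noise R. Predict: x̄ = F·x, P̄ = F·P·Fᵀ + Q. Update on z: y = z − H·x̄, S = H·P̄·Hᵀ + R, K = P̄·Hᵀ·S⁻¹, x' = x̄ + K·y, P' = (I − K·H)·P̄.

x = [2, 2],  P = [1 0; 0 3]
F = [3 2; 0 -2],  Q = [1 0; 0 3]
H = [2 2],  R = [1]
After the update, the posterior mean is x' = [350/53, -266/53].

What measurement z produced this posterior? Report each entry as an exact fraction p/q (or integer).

x̄ = F·x = [10, -4]
P̄ = F·P·Fᵀ + Q = [22 -12; -12 15]
S = H·P̄·Hᵀ + R = [53]
K = P̄·Hᵀ·S⁻¹ = [20/53; 6/53]
x' − x̄ = [-180/53, -54/53] = K·y
y = (KᵀK)⁻¹·Kᵀ·(x' − x̄) = [-9]
z = y + H·x̄ = [-9] + [12] = [3]

z = [3]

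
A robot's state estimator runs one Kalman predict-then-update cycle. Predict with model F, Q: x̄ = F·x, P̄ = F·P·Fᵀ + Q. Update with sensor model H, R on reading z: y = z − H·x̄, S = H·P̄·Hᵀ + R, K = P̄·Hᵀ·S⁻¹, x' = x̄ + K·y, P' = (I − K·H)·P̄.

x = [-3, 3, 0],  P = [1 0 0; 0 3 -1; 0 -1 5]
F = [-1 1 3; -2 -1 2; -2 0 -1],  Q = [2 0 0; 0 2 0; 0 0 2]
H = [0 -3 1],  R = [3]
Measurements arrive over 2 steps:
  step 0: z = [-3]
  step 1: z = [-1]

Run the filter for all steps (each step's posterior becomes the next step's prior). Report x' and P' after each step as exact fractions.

step 0: x' = [6, 3, 6], P' = [5481/353 -222/353 -972/353; -222/353 413/353 921/353; -972/353 921/353 2859/353]
step 1: x' = [2970099/250045, -1505511/250045, -955010/50009], P' = [4291617/250045 -1462828/250045 -936240/50009; -1462828/250045 1436067/250045 804987/50009; -936240/50009 804987/50009 2394393/50009]

step 0: x̄ = F·x = [6, 3, 6]
step 0: P̄ = F·P·Fᵀ + Q = [45 30 -12; 30 33 -7; -12 -7 11]
step 0: y = z − H·x̄ = [0]
step 0: S = H·P̄·Hᵀ + R = [353]
step 0: K = P̄·Hᵀ·S⁻¹ = [-102/353; -106/353; 32/353]
step 0: x' = x̄ + K·y = [6, 3, 6]
step 0: P' = (I − K·H)·P̄ = [5481/353 -222/353 -972/353; -222/353 413/353 921/353; -972/353 921/353 2859/353]
step 1: x̄ = F·x = [15, -3, -18]
step 1: P̄ = F·P·Fᵀ + Q = [44133/353 34780/353 6768/353; 34780/353 37683/353 18627/353; 6768/353 18627/353 21601/353]
step 1: y = z − H·x̄ = [8]
step 1: S = H·P̄·Hᵀ + R = [250045/353]
step 1: K = P̄·Hᵀ·S⁻¹ = [-97572/250045; -94422/250045; -6856/50009]
step 1: x' = x̄ + K·y = [2970099/250045, -1505511/250045, -955010/50009]
step 1: P' = (I − K·H)·P̄ = [4291617/250045 -1462828/250045 -936240/50009; -1462828/250045 1436067/250045 804987/50009; -936240/50009 804987/50009 2394393/50009]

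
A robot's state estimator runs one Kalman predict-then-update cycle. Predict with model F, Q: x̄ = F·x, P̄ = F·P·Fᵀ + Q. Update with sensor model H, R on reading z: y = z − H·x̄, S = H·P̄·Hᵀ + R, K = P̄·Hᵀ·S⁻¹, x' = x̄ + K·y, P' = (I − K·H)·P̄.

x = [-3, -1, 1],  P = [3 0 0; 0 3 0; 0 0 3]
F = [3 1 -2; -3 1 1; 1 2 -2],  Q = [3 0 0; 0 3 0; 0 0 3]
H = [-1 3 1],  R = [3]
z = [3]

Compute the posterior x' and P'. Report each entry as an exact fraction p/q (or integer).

x' = [-426/79, 175/158, -437/79]
P' = [1611/79 -48/79 1701/79; -48/79 141/158 -195/79; 1701/79 -195/79 2274/79]

x̄ = F·x = [-12, 9, -7]
P̄ = F·P·Fᵀ + Q = [45 -30 27; -30 36 -9; 27 -9 30]
y = z − H·x̄ = [-29]
S = H·P̄·Hᵀ + R = [474]
K = P̄·Hᵀ·S⁻¹ = [-18/79; 43/158; -4/79]
x' = x̄ + K·y = [-426/79, 175/158, -437/79]
P' = (I − K·H)·P̄ = [1611/79 -48/79 1701/79; -48/79 141/158 -195/79; 1701/79 -195/79 2274/79]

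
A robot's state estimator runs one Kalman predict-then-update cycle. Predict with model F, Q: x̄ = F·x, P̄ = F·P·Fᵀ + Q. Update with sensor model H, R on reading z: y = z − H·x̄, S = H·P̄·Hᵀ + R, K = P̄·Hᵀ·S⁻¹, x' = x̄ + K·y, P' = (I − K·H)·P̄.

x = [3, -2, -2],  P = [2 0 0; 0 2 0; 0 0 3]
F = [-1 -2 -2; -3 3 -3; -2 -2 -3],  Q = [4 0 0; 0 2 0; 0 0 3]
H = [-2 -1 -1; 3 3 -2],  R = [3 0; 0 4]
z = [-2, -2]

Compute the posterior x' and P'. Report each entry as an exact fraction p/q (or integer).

x' = [40347/17444, -12269/4361, 14709/34888]
P' = [92737/26166 -61310/13083 -79193/52332; -61310/13083 89114/13083 32792/13083; -79193/52332 32792/13083 183229/104664]

x̄ = F·x = [5, -9, 4]
P̄ = F·P·Fᵀ + Q = [26 12 30; 12 65 27; 30 27 46]
y = z − H·x̄ = [3, 18]
S = H·P̄·Hᵀ + R = [440 -364; -364 539]
K = P̄·Hᵀ·S⁻¹ = [-2215/7476 -1307/13083; 34/1869 4457/13083; -6133/14952 -3413/26166]
x' = x̄ + K·y = [40347/17444, -12269/4361, 14709/34888]
P' = (I − K·H)·P̄ = [92737/26166 -61310/13083 -79193/52332; -61310/13083 89114/13083 32792/13083; -79193/52332 32792/13083 183229/104664]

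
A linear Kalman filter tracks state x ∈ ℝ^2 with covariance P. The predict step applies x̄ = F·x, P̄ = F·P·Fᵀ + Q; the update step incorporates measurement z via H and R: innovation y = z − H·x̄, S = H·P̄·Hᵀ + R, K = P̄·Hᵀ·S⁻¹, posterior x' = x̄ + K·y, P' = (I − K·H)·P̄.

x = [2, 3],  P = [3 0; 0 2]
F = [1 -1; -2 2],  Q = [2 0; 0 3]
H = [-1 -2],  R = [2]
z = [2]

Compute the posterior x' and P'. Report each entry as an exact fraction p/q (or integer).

x' = [4/61, -58/61]
P' = [258/61 -142/61; -142/61 107/61]

x̄ = F·x = [-1, 2]
P̄ = F·P·Fᵀ + Q = [7 -10; -10 23]
y = z − H·x̄ = [5]
S = H·P̄·Hᵀ + R = [61]
K = P̄·Hᵀ·S⁻¹ = [13/61; -36/61]
x' = x̄ + K·y = [4/61, -58/61]
P' = (I − K·H)·P̄ = [258/61 -142/61; -142/61 107/61]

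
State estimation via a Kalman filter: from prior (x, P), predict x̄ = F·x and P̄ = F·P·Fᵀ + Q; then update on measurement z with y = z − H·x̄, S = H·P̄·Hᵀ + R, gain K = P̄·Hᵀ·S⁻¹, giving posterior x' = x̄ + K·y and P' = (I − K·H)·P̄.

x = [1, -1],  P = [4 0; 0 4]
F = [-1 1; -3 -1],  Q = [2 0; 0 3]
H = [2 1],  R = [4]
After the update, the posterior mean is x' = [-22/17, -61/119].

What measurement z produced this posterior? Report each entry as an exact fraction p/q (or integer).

z = [-3]

x̄ = F·x = [-2, -2]
P̄ = F·P·Fᵀ + Q = [10 8; 8 43]
S = H·P̄·Hᵀ + R = [119]
K = P̄·Hᵀ·S⁻¹ = [4/17; 59/119]
x' − x̄ = [12/17, 177/119] = K·y
y = (KᵀK)⁻¹·Kᵀ·(x' − x̄) = [3]
z = y + H·x̄ = [3] + [-6] = [-3]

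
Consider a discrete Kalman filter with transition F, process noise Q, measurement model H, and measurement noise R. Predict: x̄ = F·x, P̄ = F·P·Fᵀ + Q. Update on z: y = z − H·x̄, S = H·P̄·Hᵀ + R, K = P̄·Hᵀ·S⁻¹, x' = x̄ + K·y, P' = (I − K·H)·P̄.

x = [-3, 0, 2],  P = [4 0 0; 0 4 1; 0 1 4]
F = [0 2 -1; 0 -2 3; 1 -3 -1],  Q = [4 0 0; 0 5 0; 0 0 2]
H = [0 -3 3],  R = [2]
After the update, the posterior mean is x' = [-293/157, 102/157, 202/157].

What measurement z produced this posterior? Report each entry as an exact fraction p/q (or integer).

z = [2]

x̄ = F·x = [-2, 6, -5]
P̄ = F·P·Fᵀ + Q = [20 -20 -19; -20 45 5; -19 5 52]
S = H·P̄·Hᵀ + R = [785]
K = P̄·Hᵀ·S⁻¹ = [3/785; -24/157; 141/785]
x' − x̄ = [21/157, -840/157, 987/157] = K·y
y = (KᵀK)⁻¹·Kᵀ·(x' − x̄) = [35]
z = y + H·x̄ = [35] + [-33] = [2]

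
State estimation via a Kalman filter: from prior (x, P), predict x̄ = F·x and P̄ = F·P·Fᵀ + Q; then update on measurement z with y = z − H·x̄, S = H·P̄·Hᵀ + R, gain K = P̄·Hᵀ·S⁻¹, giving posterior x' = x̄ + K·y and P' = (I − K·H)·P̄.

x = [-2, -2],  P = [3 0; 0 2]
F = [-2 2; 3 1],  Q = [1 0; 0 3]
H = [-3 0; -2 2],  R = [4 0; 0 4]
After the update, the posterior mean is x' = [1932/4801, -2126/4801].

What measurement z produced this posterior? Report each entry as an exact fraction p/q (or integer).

x̄ = F·x = [0, -8]
P̄ = F·P·Fᵀ + Q = [21 -14; -14 32]
S = H·P̄·Hᵀ + R = [193 210; 210 328]
K = P̄·Hᵀ·S⁻¹ = [-1491/4801 -70/4801; -1386/4801 2234/4801]
x' − x̄ = [1932/4801, 36282/4801] = K·y
y = (KᵀK)⁻¹·Kᵀ·(x' − x̄) = [-2, 15]
z = y + H·x̄ = [-2, 15] + [0, -16] = [-2, -1]

z = [-2, -1]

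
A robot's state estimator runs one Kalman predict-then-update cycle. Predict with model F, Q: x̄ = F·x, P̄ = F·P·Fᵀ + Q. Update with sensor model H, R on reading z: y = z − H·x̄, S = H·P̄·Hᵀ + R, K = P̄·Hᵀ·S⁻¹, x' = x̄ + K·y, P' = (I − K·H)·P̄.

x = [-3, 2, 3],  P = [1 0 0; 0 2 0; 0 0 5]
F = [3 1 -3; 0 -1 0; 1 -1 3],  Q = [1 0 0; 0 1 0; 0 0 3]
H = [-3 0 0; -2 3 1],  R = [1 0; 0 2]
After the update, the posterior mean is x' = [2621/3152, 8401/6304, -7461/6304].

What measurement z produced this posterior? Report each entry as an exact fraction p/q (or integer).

z = [-3, 2]

x̄ = F·x = [-16, -2, 4]
P̄ = F·P·Fᵀ + Q = [57 -2 -44; -2 3 2; -44 2 51]
S = H·P̄·Hᵀ + R = [514 492; 492 520]
K = P̄·Hᵀ·S⁻¹ = [-1029/3152 -41/6304; -1065/6304 2379/12608; -675/6304 4793/12608]
x' − x̄ = [53053/3152, 21009/6304, -32677/6304] = K·y
y = (KᵀK)⁻¹·Kᵀ·(x' − x̄) = [-51, -28]
z = y + H·x̄ = [-51, -28] + [48, 30] = [-3, 2]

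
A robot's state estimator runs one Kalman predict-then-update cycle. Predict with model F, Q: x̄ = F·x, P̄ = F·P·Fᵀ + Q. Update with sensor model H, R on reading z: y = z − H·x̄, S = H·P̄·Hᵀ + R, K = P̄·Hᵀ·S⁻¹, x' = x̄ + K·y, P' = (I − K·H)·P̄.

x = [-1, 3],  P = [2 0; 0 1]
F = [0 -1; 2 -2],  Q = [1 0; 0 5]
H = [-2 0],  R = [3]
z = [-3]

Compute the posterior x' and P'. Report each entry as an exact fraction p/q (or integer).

x' = [3/11, -52/11]
P' = [6/11 6/11; 6/11 171/11]

x̄ = F·x = [-3, -8]
P̄ = F·P·Fᵀ + Q = [2 2; 2 17]
y = z − H·x̄ = [-9]
S = H·P̄·Hᵀ + R = [11]
K = P̄·Hᵀ·S⁻¹ = [-4/11; -4/11]
x' = x̄ + K·y = [3/11, -52/11]
P' = (I − K·H)·P̄ = [6/11 6/11; 6/11 171/11]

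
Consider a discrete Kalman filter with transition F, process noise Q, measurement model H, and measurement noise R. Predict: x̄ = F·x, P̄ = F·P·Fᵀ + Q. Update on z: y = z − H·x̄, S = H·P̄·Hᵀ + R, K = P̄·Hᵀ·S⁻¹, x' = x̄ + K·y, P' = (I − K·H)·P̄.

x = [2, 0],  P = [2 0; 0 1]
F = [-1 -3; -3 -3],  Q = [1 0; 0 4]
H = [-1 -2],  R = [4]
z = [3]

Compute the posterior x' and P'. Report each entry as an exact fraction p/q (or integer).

x̄ = F·x = [-2, -6]
P̄ = F·P·Fᵀ + Q = [12 15; 15 31]
y = z − H·x̄ = [-11]
S = H·P̄·Hᵀ + R = [200]
K = P̄·Hᵀ·S⁻¹ = [-21/100; -77/200]
x' = x̄ + K·y = [31/100, -353/200]
P' = (I − K·H)·P̄ = [159/50 -117/100; -117/100 271/200]

x' = [31/100, -353/200]
P' = [159/50 -117/100; -117/100 271/200]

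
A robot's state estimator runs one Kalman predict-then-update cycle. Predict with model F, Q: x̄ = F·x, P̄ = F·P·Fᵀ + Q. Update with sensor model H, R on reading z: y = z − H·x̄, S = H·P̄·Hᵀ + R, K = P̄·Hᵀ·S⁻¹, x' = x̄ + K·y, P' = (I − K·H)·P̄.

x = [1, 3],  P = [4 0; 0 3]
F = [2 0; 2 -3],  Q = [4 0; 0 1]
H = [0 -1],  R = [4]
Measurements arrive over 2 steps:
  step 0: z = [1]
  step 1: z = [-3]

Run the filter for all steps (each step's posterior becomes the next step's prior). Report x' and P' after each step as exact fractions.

step 0: x' = [4, -3/2], P' = [44/3 4/3; 4/3 11/3]
step 1: x' = [246/121, 420/121], P' = [3732/121 304/121; 304/121 460/121]

step 0: x̄ = F·x = [2, -7]
step 0: P̄ = F·P·Fᵀ + Q = [20 16; 16 44]
step 0: y = z − H·x̄ = [-6]
step 0: S = H·P̄·Hᵀ + R = [48]
step 0: K = P̄·Hᵀ·S⁻¹ = [-1/3; -11/12]
step 0: x' = x̄ + K·y = [4, -3/2]
step 0: P' = (I − K·H)·P̄ = [44/3 4/3; 4/3 11/3]
step 1: x̄ = F·x = [8, 25/2]
step 1: P̄ = F·P·Fᵀ + Q = [188/3 152/3; 152/3 230/3]
step 1: y = z − H·x̄ = [19/2]
step 1: S = H·P̄·Hᵀ + R = [242/3]
step 1: K = P̄·Hᵀ·S⁻¹ = [-76/121; -115/121]
step 1: x' = x̄ + K·y = [246/121, 420/121]
step 1: P' = (I − K·H)·P̄ = [3732/121 304/121; 304/121 460/121]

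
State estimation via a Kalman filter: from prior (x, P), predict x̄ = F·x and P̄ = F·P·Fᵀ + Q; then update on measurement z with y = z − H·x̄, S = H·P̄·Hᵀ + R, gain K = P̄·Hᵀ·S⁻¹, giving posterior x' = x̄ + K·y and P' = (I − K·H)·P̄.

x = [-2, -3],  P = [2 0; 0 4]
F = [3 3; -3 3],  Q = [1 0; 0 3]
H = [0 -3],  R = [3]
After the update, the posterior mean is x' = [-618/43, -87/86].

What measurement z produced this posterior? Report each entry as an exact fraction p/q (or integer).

x̄ = F·x = [-15, -3]
P̄ = F·P·Fᵀ + Q = [55 18; 18 57]
S = H·P̄·Hᵀ + R = [516]
K = P̄·Hᵀ·S⁻¹ = [-9/86; -57/172]
x' − x̄ = [27/43, 171/86] = K·y
y = (KᵀK)⁻¹·Kᵀ·(x' − x̄) = [-6]
z = y + H·x̄ = [-6] + [9] = [3]

z = [3]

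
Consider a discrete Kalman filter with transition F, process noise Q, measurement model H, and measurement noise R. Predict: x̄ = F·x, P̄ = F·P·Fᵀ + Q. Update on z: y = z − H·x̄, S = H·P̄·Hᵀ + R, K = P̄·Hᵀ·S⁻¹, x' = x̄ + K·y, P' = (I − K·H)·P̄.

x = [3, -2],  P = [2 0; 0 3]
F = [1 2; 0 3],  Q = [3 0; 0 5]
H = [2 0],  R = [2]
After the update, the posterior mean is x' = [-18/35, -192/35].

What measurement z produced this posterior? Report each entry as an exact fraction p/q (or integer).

x̄ = F·x = [-1, -6]
P̄ = F·P·Fᵀ + Q = [17 18; 18 32]
S = H·P̄·Hᵀ + R = [70]
K = P̄·Hᵀ·S⁻¹ = [17/35; 18/35]
x' − x̄ = [17/35, 18/35] = K·y
y = (KᵀK)⁻¹·Kᵀ·(x' − x̄) = [1]
z = y + H·x̄ = [1] + [-2] = [-1]

z = [-1]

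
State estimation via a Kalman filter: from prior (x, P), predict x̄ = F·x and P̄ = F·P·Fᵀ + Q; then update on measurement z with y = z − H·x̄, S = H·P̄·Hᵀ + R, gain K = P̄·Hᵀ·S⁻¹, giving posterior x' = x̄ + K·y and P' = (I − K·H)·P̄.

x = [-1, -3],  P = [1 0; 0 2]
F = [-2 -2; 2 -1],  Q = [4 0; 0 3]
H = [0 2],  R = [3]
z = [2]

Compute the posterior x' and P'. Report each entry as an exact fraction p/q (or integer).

x' = [8, 1]
P' = [16 0; 0 9/13]

x̄ = F·x = [8, 1]
P̄ = F·P·Fᵀ + Q = [16 0; 0 9]
y = z − H·x̄ = [0]
S = H·P̄·Hᵀ + R = [39]
K = P̄·Hᵀ·S⁻¹ = [0; 6/13]
x' = x̄ + K·y = [8, 1]
P' = (I − K·H)·P̄ = [16 0; 0 9/13]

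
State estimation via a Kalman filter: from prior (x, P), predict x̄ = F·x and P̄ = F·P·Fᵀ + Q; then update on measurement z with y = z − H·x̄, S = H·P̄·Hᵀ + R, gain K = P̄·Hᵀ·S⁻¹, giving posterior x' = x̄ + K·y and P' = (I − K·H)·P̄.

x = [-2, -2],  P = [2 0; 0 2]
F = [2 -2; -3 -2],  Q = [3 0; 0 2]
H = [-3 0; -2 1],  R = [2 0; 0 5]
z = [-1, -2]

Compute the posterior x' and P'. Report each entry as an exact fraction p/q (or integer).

x̄ = F·x = [0, 10]
P̄ = F·P·Fᵀ + Q = [19 -4; -4 28]
y = z − H·x̄ = [-1, -12]
S = H·P̄·Hᵀ + R = [173 126; 126 125]
K = P̄·Hᵀ·S⁻¹ = [-1833/5749 -84/5749; -3036/5749 4716/5749]
x' = x̄ + K·y = [2841/5749, 3934/5749]
P' = (I − K·H)·P̄ = [1222/5749 2024/5749; 2024/5749 27628/5749]

x' = [2841/5749, 3934/5749]
P' = [1222/5749 2024/5749; 2024/5749 27628/5749]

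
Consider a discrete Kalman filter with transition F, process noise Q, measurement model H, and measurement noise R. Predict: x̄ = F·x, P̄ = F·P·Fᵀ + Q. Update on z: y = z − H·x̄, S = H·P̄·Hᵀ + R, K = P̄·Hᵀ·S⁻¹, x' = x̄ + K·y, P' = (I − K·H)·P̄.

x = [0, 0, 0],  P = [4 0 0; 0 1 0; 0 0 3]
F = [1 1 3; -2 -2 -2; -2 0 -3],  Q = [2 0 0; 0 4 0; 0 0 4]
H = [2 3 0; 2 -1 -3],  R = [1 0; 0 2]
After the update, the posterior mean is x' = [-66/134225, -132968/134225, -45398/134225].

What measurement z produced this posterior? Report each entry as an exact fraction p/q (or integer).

z = [-3, 2]

x̄ = F·x = [0, 0, 0]
P̄ = F·P·Fᵀ + Q = [34 -28 -35; -28 36 34; -35 34 47]
S = H·P̄·Hᵀ + R = [125 -180; -180 1333]
K = P̄·Hᵀ·S⁻¹ = [14852/134225 4449/26845; 34396/134225 -2978/26845; -1444/134225 -4973/26845]
x' − x̄ = [-66/134225, -132968/134225, -45398/134225] = K·y
y = (KᵀK)⁻¹·Kᵀ·(x' − x̄) = [-3, 2]
z = y + H·x̄ = [-3, 2] + [0, 0] = [-3, 2]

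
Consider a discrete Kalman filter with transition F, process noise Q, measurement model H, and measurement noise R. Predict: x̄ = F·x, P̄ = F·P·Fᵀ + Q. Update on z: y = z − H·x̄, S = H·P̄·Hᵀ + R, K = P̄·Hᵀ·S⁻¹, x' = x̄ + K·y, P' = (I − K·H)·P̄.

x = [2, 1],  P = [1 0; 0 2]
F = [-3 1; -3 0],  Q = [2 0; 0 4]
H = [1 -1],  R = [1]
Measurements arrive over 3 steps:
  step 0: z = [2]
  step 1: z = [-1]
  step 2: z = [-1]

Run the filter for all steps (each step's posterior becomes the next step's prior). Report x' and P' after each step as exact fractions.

step 0: x' = [-41/9, -58/9], P' = [101/9 97/9; 97/9 101/9]
step 1: x' = [62/41, 461/164], P' = [1210/41 1253/41; 1253/41 5339/164]
step 2: x' = [24511/6487, 30373/6487], P' = [222441/6487 231810/6487; 231810/6487 247502/6487]

step 0: x̄ = F·x = [-5, -6]
step 0: P̄ = F·P·Fᵀ + Q = [13 9; 9 13]
step 0: y = z − H·x̄ = [1]
step 0: S = H·P̄·Hᵀ + R = [9]
step 0: K = P̄·Hᵀ·S⁻¹ = [4/9; -4/9]
step 0: x' = x̄ + K·y = [-41/9, -58/9]
step 0: P' = (I − K·H)·P̄ = [101/9 97/9; 97/9 101/9]
step 1: x̄ = F·x = [65/9, 41/3]
step 1: P̄ = F·P·Fᵀ + Q = [446/9 206/3; 206/3 105]
step 1: y = z − H·x̄ = [49/9]
step 1: S = H·P̄·Hᵀ + R = [164/9]
step 1: K = P̄·Hᵀ·S⁻¹ = [-43/41; -327/164]
step 1: x' = x̄ + K·y = [62/41, 461/164]
step 1: P' = (I − K·H)·P̄ = [1210/41 1253/41; 1253/41 5339/164]
step 2: x̄ = F·x = [-283/164, -186/41]
step 2: P̄ = F·P·Fᵀ + Q = [19155/164 7131/41; 7131/41 11054/41]
step 2: y = z − H·x̄ = [-625/164]
step 2: S = H·P̄·Hᵀ + R = [6487/164]
step 2: K = P̄·Hᵀ·S⁻¹ = [-9369/6487; -15692/6487]
step 2: x' = x̄ + K·y = [24511/6487, 30373/6487]
step 2: P' = (I − K·H)·P̄ = [222441/6487 231810/6487; 231810/6487 247502/6487]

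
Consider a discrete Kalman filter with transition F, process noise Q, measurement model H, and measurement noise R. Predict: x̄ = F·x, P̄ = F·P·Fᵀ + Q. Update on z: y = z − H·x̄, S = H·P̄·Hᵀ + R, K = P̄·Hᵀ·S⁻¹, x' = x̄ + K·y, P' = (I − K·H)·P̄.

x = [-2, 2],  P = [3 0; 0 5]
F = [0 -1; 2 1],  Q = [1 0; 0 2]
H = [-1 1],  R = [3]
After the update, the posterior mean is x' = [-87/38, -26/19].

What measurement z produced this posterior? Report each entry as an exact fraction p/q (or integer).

x̄ = F·x = [-2, -2]
P̄ = F·P·Fᵀ + Q = [6 -5; -5 19]
S = H·P̄·Hᵀ + R = [38]
K = P̄·Hᵀ·S⁻¹ = [-11/38; 12/19]
x' − x̄ = [-11/38, 12/19] = K·y
y = (KᵀK)⁻¹·Kᵀ·(x' − x̄) = [1]
z = y + H·x̄ = [1] + [0] = [1]

z = [1]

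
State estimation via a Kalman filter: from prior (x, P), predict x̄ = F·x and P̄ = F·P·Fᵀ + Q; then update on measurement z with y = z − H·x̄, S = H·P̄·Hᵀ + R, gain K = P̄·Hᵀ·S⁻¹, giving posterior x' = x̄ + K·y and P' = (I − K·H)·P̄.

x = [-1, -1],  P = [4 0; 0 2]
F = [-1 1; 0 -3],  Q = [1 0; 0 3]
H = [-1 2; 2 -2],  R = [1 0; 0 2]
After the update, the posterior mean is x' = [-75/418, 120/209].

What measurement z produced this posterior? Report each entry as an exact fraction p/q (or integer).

z = [1, -2]

x̄ = F·x = [0, 3]
P̄ = F·P·Fᵀ + Q = [7 -6; -6 21]
S = H·P̄·Hᵀ + R = [116 -134; -134 162]
K = P̄·Hᵀ·S⁻¹ = [203/418 235/418; 135/209 42/209]
x' − x̄ = [-75/418, -507/209] = K·y
y = (KᵀK)⁻¹·Kᵀ·(x' − x̄) = [-5, 4]
z = y + H·x̄ = [-5, 4] + [6, -6] = [1, -2]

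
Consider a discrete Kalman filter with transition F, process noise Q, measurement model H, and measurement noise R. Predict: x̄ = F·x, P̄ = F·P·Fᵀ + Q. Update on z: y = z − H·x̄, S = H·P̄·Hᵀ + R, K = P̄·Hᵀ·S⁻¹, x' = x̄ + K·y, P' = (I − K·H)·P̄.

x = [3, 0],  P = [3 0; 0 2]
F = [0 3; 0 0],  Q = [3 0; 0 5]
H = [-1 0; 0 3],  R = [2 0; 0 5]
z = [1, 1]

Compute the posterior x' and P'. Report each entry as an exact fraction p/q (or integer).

x̄ = F·x = [0, 0]
P̄ = F·P·Fᵀ + Q = [21 0; 0 5]
y = z − H·x̄ = [1, 1]
S = H·P̄·Hᵀ + R = [23 0; 0 50]
K = P̄·Hᵀ·S⁻¹ = [-21/23 0; 0 3/10]
x' = x̄ + K·y = [-21/23, 3/10]
P' = (I − K·H)·P̄ = [42/23 0; 0 1/2]

x' = [-21/23, 3/10]
P' = [42/23 0; 0 1/2]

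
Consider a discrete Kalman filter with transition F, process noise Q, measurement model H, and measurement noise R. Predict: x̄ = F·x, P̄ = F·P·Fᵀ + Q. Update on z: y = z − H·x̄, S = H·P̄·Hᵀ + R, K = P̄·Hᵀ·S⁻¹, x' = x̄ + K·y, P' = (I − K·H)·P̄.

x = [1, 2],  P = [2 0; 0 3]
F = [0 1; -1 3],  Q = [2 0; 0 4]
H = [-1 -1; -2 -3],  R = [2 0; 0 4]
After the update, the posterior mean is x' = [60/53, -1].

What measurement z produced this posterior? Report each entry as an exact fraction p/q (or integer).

x̄ = F·x = [2, 5]
P̄ = F·P·Fᵀ + Q = [5 9; 9 33]
S = H·P̄·Hᵀ + R = [58 154; 154 429]
K = P̄·Hᵀ·S⁻¹ = [-14/53 5/583; 0 -3/11]
x' − x̄ = [-46/53, -6] = K·y
y = (KᵀK)⁻¹·Kᵀ·(x' − x̄) = [4, 22]
z = y + H·x̄ = [4, 22] + [-7, -19] = [-3, 3]

z = [-3, 3]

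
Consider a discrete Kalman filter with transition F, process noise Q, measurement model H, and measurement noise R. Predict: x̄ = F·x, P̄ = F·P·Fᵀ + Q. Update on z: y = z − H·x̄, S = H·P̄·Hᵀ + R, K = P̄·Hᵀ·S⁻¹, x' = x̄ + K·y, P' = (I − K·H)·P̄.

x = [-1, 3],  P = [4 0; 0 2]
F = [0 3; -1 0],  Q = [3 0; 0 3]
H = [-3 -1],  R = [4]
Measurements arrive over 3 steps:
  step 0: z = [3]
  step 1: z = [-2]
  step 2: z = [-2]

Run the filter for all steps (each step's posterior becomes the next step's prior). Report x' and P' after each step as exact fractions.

step 0: x' = [-153/200, -17/200], P' = [231/200 -441/200; -441/200 1351/200]
step 1: x' = [23739/62200, 52383/62200], P' = [47649/62200 -63747/62200; -63747/62200 200841/62200]
step 2: x' = [8686845/9789008, -5835903/9789008], P' = [7449423/9789008 -10000773/9789008; -10000773/9789008 31618263/9789008]

step 0: x̄ = F·x = [9, 1]
step 0: P̄ = F·P·Fᵀ + Q = [21 0; 0 7]
step 0: y = z − H·x̄ = [31]
step 0: S = H·P̄·Hᵀ + R = [200]
step 0: K = P̄·Hᵀ·S⁻¹ = [-63/200; -7/200]
step 0: x' = x̄ + K·y = [-153/200, -17/200]
step 0: P' = (I − K·H)·P̄ = [231/200 -441/200; -441/200 1351/200]
step 1: x̄ = F·x = [-51/200, 153/200]
step 1: P̄ = F·P·Fᵀ + Q = [12759/200 1323/200; 1323/200 831/200]
step 1: y = z − H·x̄ = [-2]
step 1: S = H·P̄·Hᵀ + R = [622]
step 1: K = P̄·Hᵀ·S⁻¹ = [-99/311; -12/311]
step 1: x' = x̄ + K·y = [23739/62200, 52383/62200]
step 1: P' = (I − K·H)·P̄ = [47649/62200 -63747/62200; -63747/62200 200841/62200]
step 2: x̄ = F·x = [157149/62200, -23739/62200]
step 2: P̄ = F·P·Fᵀ + Q = [1994169/62200 191241/62200; 191241/62200 234249/62200]
step 2: y = z − H·x̄ = [80827/15550]
step 2: S = H·P̄·Hᵀ + R = [2447252/7775]
step 2: K = P̄·Hᵀ·S⁻¹ = [-1543437/4894504; -201993/4894504]
step 2: x' = x̄ + K·y = [8686845/9789008, -5835903/9789008]
step 2: P' = (I − K·H)·P̄ = [7449423/9789008 -10000773/9789008; -10000773/9789008 31618263/9789008]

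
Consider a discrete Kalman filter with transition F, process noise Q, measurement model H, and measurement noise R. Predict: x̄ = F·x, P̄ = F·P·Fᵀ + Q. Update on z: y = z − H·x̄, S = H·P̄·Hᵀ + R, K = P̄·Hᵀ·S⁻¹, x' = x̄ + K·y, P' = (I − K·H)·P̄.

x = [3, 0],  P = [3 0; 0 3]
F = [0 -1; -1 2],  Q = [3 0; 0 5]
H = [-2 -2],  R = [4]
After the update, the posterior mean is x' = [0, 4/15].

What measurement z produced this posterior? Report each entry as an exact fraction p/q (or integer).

z = [-1]

x̄ = F·x = [0, -3]
P̄ = F·P·Fᵀ + Q = [6 -6; -6 20]
S = H·P̄·Hᵀ + R = [60]
K = P̄·Hᵀ·S⁻¹ = [0; -7/15]
x' − x̄ = [0, 49/15] = K·y
y = (KᵀK)⁻¹·Kᵀ·(x' − x̄) = [-7]
z = y + H·x̄ = [-7] + [6] = [-1]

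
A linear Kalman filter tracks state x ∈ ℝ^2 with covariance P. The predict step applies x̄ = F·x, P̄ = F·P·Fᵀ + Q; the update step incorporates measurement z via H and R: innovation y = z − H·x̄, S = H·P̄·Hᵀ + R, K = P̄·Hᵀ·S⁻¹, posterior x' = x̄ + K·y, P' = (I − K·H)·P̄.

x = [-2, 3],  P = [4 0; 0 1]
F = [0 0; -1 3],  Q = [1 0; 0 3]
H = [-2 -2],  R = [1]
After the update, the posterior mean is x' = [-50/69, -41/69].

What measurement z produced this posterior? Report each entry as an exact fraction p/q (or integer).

z = [3]

x̄ = F·x = [0, 11]
P̄ = F·P·Fᵀ + Q = [1 0; 0 16]
S = H·P̄·Hᵀ + R = [69]
K = P̄·Hᵀ·S⁻¹ = [-2/69; -32/69]
x' − x̄ = [-50/69, -800/69] = K·y
y = (KᵀK)⁻¹·Kᵀ·(x' − x̄) = [25]
z = y + H·x̄ = [25] + [-22] = [3]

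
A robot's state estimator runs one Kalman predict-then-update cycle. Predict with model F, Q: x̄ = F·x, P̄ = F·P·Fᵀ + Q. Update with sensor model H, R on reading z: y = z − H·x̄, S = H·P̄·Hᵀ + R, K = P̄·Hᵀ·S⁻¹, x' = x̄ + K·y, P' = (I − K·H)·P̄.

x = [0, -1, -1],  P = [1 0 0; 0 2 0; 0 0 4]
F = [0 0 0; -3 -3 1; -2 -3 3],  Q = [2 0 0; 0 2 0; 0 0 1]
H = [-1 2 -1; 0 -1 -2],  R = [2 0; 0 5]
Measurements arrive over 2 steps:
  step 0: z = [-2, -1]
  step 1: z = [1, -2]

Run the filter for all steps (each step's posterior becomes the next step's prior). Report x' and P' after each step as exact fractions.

step 0: x' = [2452/9091, -7271/18182, 6007/9091], P' = [17346/9091 6660/9091 -3190/9091; 6660/9091 14331/18182 1011/9091; -3190/9091 1011/9091 8402/9091]
step 1: x' = [-614742/2402467, 4719862/7207401, 5920775/7207401], P' = [4409407/2402467 3354171/4804934 -659709/2402467; 3354171/4804934 111545323/144148020 10920193/72074010; -659709/2402467 10920193/72074010 30711463/36037005]

step 0: x̄ = F·x = [0, 2, 0]
step 0: P̄ = F·P·Fᵀ + Q = [2 0 0; 0 33 36; 0 36 59]
step 0: y = z − H·x̄ = [-6, 1]
step 0: S = H·P̄·Hᵀ + R = [51 -56; -56 418]
step 0: K = P̄·Hᵀ·S⁻¹ = [-418/9091 -56/9091; 3330/9091 -3675/18182; -1595/9091 -3563/9091]
step 0: x' = x̄ + K·y = [2452/9091, -7271/18182, 6007/9091]
step 0: P' = (I − K·H)·P̄ = [17346/9091 6660/9091 -3190/9091; 6660/9091 14331/18182 1011/9091; -3190/9091 1011/9091 8402/9091]
step 1: x̄ = F·x = [0, 19115/18182, 48047/18182]
step 1: P̄ = F·P·Fᵀ + Q = [2 0 0; 0 760283/18182 633259/18182; 0 633259/18182 637169/18182]
step 1: y = z − H·x̄ = [27999/18182, 78845/18182]
step 1: S = H·P̄·Hᵀ + R = [1217993/18182 -2146005/18182; -2146005/18182 5932905/18182]
step 1: K = P̄·Hᵀ·S⁻¹ = [-395527/4804934 -143067/4804934; 3354171/9609868 -31045219/144148020; -659709/4804934 -26753209/72074010]
step 1: x' = x̄ + K·y = [-614742/2402467, 4719862/7207401, 5920775/7207401]
step 1: P' = (I − K·H)·P̄ = [4409407/2402467 3354171/4804934 -659709/2402467; 3354171/4804934 111545323/144148020 10920193/72074010; -659709/2402467 10920193/72074010 30711463/36037005]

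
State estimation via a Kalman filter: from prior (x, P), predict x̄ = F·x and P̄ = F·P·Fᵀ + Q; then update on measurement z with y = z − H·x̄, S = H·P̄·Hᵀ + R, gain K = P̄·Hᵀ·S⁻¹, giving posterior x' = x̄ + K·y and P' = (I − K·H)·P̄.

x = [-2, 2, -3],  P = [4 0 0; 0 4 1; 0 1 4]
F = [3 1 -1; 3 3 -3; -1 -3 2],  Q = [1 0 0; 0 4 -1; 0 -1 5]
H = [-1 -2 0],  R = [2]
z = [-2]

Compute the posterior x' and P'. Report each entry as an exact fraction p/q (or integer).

x̄ = F·x = [-1, 9, -10]
P̄ = F·P·Fᵀ + Q = [43 54 -27; 54 94 -58; -27 -58 49]
y = z − H·x̄ = [15]
S = H·P̄·Hᵀ + R = [637]
K = P̄·Hᵀ·S⁻¹ = [-151/637; -242/637; 11/49]
x' = x̄ + K·y = [-2902/637, 2103/637, -325/49]
P' = (I − K·H)·P̄ = [4590/637 -2144/637 338/49; -2144/637 1314/637 -180/49; 338/49 -180/49 828/49]

x' = [-2902/637, 2103/637, -325/49]
P' = [4590/637 -2144/637 338/49; -2144/637 1314/637 -180/49; 338/49 -180/49 828/49]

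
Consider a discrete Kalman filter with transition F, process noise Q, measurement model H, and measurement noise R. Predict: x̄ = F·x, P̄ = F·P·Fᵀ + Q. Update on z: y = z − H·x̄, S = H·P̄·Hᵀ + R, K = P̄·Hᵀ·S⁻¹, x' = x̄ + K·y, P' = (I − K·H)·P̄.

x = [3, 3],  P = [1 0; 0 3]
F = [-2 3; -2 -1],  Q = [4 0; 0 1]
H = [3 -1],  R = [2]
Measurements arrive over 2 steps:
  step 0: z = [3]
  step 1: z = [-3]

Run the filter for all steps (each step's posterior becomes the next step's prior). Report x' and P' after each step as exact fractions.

step 0: x̄ = F·x = [3, -9]
step 0: P̄ = F·P·Fᵀ + Q = [35 -5; -5 8]
step 0: y = z − H·x̄ = [-15]
step 0: S = H·P̄·Hᵀ + R = [355]
step 0: K = P̄·Hᵀ·S⁻¹ = [22/71; -23/355]
step 0: x' = x̄ + K·y = [-117/71, -570/71]
step 0: P' = (I − K·H)·P̄ = [65/71 151/71; 151/71 2311/355]
step 1: x̄ = F·x = [-1476/71, 804/71]
step 1: P̄ = F·P·Fᵀ + Q = [14459/355 -8653/355; -8653/355 6986/355]
step 1: y = z − H·x̄ = [5019/71]
step 1: S = H·P̄·Hᵀ + R = [37949/71]
step 1: K = P̄·Hᵀ·S⁻¹ = [10406/37949; -6589/37949]
step 1: x' = x̄ + K·y = [-53310/37949, -36045/37949]
step 1: P' = (I − K·H)·P̄ = [102541/189745 203563/189745; 203563/189745 676579/189745]

step 0: x' = [-117/71, -570/71], P' = [65/71 151/71; 151/71 2311/355]
step 1: x' = [-53310/37949, -36045/37949], P' = [102541/189745 203563/189745; 203563/189745 676579/189745]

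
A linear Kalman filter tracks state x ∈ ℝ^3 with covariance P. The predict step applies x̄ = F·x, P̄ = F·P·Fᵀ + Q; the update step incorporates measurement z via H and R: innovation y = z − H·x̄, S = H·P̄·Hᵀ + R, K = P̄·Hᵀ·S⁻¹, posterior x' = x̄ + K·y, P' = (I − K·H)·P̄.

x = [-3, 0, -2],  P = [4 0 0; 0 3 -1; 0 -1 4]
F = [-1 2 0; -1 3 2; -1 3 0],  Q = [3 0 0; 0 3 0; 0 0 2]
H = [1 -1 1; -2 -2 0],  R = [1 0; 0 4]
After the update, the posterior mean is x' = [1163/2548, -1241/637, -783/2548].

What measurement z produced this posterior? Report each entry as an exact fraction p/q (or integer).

z = [2, 3]

x̄ = F·x = [3, -1, 3]
P̄ = F·P·Fᵀ + Q = [19 18 22; 18 38 25; 22 25 33]
S = H·P̄·Hᵀ + R = [49 -56; -56 376]
K = P̄·Hᵀ·S⁻¹ = [563/1911 -167/1092; -183/637 -31/91; 752/1911 -209/1092]
x' − x̄ = [-6481/2548, -604/637, -8427/2548] = K·y
y = (KᵀK)⁻¹·Kᵀ·(x' − x̄) = [-5, 7]
z = y + H·x̄ = [-5, 7] + [7, -4] = [2, 3]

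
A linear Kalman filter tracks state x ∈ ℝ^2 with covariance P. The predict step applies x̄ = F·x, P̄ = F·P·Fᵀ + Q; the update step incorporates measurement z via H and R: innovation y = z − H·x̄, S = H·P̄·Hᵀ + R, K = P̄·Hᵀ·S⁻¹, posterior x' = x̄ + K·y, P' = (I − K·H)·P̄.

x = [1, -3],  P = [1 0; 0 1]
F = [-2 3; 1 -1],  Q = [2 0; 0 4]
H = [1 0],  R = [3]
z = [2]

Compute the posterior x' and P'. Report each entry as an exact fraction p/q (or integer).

x' = [-1/6, 7/18]
P' = [5/2 -5/6; -5/6 83/18]

x̄ = F·x = [-11, 4]
P̄ = F·P·Fᵀ + Q = [15 -5; -5 6]
y = z − H·x̄ = [13]
S = H·P̄·Hᵀ + R = [18]
K = P̄·Hᵀ·S⁻¹ = [5/6; -5/18]
x' = x̄ + K·y = [-1/6, 7/18]
P' = (I − K·H)·P̄ = [5/2 -5/6; -5/6 83/18]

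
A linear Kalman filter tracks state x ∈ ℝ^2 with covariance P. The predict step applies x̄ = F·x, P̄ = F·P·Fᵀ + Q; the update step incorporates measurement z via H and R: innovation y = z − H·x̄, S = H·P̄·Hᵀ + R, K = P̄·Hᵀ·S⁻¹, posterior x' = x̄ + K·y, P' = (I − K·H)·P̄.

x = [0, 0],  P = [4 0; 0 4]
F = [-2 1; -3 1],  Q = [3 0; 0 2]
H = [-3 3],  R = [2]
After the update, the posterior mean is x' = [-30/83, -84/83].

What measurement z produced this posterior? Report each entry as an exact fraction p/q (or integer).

x̄ = F·x = [0, 0]
P̄ = F·P·Fᵀ + Q = [23 28; 28 42]
S = H·P̄·Hᵀ + R = [83]
K = P̄·Hᵀ·S⁻¹ = [15/83; 42/83]
x' − x̄ = [-30/83, -84/83] = K·y
y = (KᵀK)⁻¹·Kᵀ·(x' − x̄) = [-2]
z = y + H·x̄ = [-2] + [0] = [-2]

z = [-2]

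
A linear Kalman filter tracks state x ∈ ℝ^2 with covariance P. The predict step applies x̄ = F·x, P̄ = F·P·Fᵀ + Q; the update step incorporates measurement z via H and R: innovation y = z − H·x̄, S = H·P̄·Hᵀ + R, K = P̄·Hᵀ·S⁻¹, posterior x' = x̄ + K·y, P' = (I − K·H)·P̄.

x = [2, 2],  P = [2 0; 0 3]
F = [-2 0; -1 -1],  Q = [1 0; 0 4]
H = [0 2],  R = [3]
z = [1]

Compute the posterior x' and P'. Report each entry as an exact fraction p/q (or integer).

x̄ = F·x = [-4, -4]
P̄ = F·P·Fᵀ + Q = [9 4; 4 9]
y = z − H·x̄ = [9]
S = H·P̄·Hᵀ + R = [39]
K = P̄·Hᵀ·S⁻¹ = [8/39; 6/13]
x' = x̄ + K·y = [-28/13, 2/13]
P' = (I − K·H)·P̄ = [287/39 4/13; 4/13 9/13]

x' = [-28/13, 2/13]
P' = [287/39 4/13; 4/13 9/13]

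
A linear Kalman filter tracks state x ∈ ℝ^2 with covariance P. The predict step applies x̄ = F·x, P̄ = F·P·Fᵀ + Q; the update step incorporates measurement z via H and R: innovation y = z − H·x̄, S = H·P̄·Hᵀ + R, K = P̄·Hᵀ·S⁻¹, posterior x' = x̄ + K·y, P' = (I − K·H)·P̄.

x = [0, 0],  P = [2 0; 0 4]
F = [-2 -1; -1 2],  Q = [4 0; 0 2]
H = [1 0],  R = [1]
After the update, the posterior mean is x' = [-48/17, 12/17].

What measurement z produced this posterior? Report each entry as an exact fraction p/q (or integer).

x̄ = F·x = [0, 0]
P̄ = F·P·Fᵀ + Q = [16 -4; -4 20]
S = H·P̄·Hᵀ + R = [17]
K = P̄·Hᵀ·S⁻¹ = [16/17; -4/17]
x' − x̄ = [-48/17, 12/17] = K·y
y = (KᵀK)⁻¹·Kᵀ·(x' − x̄) = [-3]
z = y + H·x̄ = [-3] + [0] = [-3]

z = [-3]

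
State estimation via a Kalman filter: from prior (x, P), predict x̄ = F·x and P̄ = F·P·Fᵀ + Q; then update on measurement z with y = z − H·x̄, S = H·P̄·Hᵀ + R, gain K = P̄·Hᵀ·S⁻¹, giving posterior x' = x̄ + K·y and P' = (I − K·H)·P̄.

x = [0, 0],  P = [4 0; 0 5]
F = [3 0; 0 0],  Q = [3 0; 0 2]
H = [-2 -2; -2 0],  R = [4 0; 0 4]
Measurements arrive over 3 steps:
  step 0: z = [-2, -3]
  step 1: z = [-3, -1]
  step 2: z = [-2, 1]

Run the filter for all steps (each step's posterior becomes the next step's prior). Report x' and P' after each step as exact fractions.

step 0: x' = [143/106, -37/159], P' = [39/53 -26/53; -26/53 158/159]
step 1: x' = [1449/1466, 250/733], P' = [510/733 -340/733; -340/733 2146/2199]
step 2: x' = [1042/9785, 17486/29355], P' = [6789/9785 -4526/9785; -4526/9785 28622/29355]

step 0: x̄ = F·x = [0, 0]
step 0: P̄ = F·P·Fᵀ + Q = [39 0; 0 2]
step 0: y = z − H·x̄ = [-2, -3]
step 0: S = H·P̄·Hᵀ + R = [168 156; 156 160]
step 0: K = P̄·Hᵀ·S⁻¹ = [-13/106 -39/106; -40/159 13/53]
step 0: x' = x̄ + K·y = [143/106, -37/159]
step 0: P' = (I − K·H)·P̄ = [39/53 -26/53; -26/53 158/159]
step 1: x̄ = F·x = [429/106, 0]
step 1: P̄ = F·P·Fᵀ + Q = [510/53 0; 0 2]
step 1: y = z − H·x̄ = [270/53, 376/53]
step 1: S = H·P̄·Hᵀ + R = [2676/53 2040/53; 2040/53 2252/53]
step 1: K = P̄·Hᵀ·S⁻¹ = [-85/733 -255/733; -563/2199 170/733]
step 1: x' = x̄ + K·y = [1449/1466, 250/733]
step 1: P' = (I − K·H)·P̄ = [510/733 -340/733; -340/733 2146/2199]
step 2: x̄ = F·x = [4347/1466, 0]
step 2: P̄ = F·P·Fᵀ + Q = [6789/733 0; 0 2]
step 2: y = z − H·x̄ = [2881/733, 5080/733]
step 2: S = H·P̄·Hᵀ + R = [35952/733 27156/733; 27156/733 30088/733]
step 2: K = P̄·Hᵀ·S⁻¹ = [-2263/19570 -6789/19570; -7522/29355 2263/9785]
step 2: x' = x̄ + K·y = [1042/9785, 17486/29355]
step 2: P' = (I − K·H)·P̄ = [6789/9785 -4526/9785; -4526/9785 28622/29355]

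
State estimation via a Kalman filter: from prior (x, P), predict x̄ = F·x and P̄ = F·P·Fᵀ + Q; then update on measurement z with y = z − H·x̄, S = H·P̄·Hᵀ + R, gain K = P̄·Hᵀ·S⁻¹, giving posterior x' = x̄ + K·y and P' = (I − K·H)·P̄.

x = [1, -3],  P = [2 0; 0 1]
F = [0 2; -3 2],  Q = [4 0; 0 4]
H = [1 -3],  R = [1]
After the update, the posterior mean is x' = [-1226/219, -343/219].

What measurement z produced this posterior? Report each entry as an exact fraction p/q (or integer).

z = [-1]

x̄ = F·x = [-6, -9]
P̄ = F·P·Fᵀ + Q = [8 4; 4 26]
S = H·P̄·Hᵀ + R = [219]
K = P̄·Hᵀ·S⁻¹ = [-4/219; -74/219]
x' − x̄ = [88/219, 1628/219] = K·y
y = (KᵀK)⁻¹·Kᵀ·(x' − x̄) = [-22]
z = y + H·x̄ = [-22] + [21] = [-1]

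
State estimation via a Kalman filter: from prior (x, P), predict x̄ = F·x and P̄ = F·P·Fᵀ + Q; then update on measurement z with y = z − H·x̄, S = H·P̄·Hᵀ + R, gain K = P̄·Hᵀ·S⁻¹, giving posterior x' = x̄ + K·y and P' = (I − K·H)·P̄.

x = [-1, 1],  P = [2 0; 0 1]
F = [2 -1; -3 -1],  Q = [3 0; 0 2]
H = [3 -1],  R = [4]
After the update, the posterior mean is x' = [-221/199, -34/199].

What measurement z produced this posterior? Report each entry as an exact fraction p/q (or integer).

z = [-3]

x̄ = F·x = [-3, 2]
P̄ = F·P·Fᵀ + Q = [12 -11; -11 21]
S = H·P̄·Hᵀ + R = [199]
K = P̄·Hᵀ·S⁻¹ = [47/199; -54/199]
x' − x̄ = [376/199, -432/199] = K·y
y = (KᵀK)⁻¹·Kᵀ·(x' − x̄) = [8]
z = y + H·x̄ = [8] + [-11] = [-3]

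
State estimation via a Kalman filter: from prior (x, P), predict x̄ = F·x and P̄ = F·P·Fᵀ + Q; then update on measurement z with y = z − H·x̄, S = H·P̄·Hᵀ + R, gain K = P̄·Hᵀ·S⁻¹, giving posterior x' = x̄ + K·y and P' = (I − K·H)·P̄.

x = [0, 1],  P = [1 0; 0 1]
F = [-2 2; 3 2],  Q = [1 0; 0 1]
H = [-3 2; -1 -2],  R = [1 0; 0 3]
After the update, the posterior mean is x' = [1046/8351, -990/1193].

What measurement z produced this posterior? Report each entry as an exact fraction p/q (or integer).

z = [-2, 2]

x̄ = F·x = [2, 2]
P̄ = F·P·Fᵀ + Q = [9 -2; -2 14]
S = H·P̄·Hᵀ + R = [162 -37; -37 60]
K = P̄·Hᵀ·S⁻¹ = [-2045/8351 -1957/8351; 154/1193 -422/1193]
x' − x̄ = [-15656/8351, -3376/1193] = K·y
y = (KᵀK)⁻¹·Kᵀ·(x' − x̄) = [0, 8]
z = y + H·x̄ = [0, 8] + [-2, -6] = [-2, 2]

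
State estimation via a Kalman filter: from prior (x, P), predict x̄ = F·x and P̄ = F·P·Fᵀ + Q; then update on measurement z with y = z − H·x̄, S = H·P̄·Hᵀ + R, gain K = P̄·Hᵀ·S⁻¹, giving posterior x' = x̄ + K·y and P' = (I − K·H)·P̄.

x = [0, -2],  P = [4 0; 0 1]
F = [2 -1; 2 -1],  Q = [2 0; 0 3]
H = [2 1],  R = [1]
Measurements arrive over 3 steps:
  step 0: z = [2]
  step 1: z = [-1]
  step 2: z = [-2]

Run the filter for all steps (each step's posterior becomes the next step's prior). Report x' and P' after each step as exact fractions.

step 0: x̄ = F·x = [2, 2]
step 0: P̄ = F·P·Fᵀ + Q = [19 17; 17 20]
step 0: y = z − H·x̄ = [-4]
step 0: S = H·P̄·Hᵀ + R = [165]
step 0: K = P̄·Hᵀ·S⁻¹ = [1/3; 18/55]
step 0: x' = x̄ + K·y = [2/3, 38/55]
step 0: P' = (I − K·H)·P̄ = [2/3 -1; -1 128/55]
step 1: x̄ = F·x = [106/165, 106/165]
step 1: P̄ = F·P·Fᵀ + Q = [1814/165 1484/165; 1484/165 1979/165]
step 1: y = z − H·x̄ = [-161/55]
step 1: S = H·P̄·Hᵀ + R = [5112/55]
step 1: K = P̄·Hᵀ·S⁻¹ = [1/3; 1649/5112]
step 1: x' = x̄ + K·y = [-1/3, -1543/5112]
step 1: P' = (I − K·H)·P̄ = [2/3 -1; -1 11873/5112]
step 2: x̄ = F·x = [-1865/5112, -1865/5112]
step 2: P̄ = F·P·Fᵀ + Q = [56177/5112 45953/5112; 45953/5112 61289/5112]
step 2: y = z − H·x̄ = [-1543/1704]
step 2: S = H·P̄·Hᵀ + R = [52769/568]
step 2: K = P̄·Hᵀ·S⁻¹ = [1/3; 51065/158307]
step 2: x' = x̄ + K·y = [-2/3, -34665/52769]
step 2: P' = (I − K·H)·P̄ = [2/3 -1; -1 367679/158307]

step 0: x' = [2/3, 38/55], P' = [2/3 -1; -1 128/55]
step 1: x' = [-1/3, -1543/5112], P' = [2/3 -1; -1 11873/5112]
step 2: x' = [-2/3, -34665/52769], P' = [2/3 -1; -1 367679/158307]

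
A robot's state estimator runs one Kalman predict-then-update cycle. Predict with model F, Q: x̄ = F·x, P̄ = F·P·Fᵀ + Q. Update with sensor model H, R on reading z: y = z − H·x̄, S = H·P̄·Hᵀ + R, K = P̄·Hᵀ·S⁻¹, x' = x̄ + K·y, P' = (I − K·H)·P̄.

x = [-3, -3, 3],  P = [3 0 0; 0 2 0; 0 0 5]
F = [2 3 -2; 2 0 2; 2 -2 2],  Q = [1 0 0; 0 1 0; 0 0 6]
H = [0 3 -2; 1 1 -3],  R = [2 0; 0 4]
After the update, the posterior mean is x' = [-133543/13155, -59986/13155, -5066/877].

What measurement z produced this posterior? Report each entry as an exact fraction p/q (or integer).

z = [-2, 3]

x̄ = F·x = [-21, 0, 6]
P̄ = F·P·Fᵀ + Q = [51 -8 -20; -8 33 32; -20 32 46]
S = H·P̄·Hᵀ + R = [99 39; 39 414]
K = P̄·Hᵀ·S⁻¹ = [869/13155 3191/13155; 5753/13155 -2798/13155; 146/877 -842/2631]
x' − x̄ = [142712/13155, -59986/13155, -10328/877] = K·y
y = (KᵀK)⁻¹·Kᵀ·(x' − x̄) = [10, 42]
z = y + H·x̄ = [10, 42] + [-12, -39] = [-2, 3]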